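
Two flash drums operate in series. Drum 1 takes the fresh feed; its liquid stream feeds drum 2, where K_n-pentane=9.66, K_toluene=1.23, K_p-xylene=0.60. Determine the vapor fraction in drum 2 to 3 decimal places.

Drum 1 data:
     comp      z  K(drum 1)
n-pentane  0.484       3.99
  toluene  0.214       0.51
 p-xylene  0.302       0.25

Drum 1:
Material balance + equilibrium reduce to Σ zᵢ(Kᵢ−1)/(1+ψ₁(Kᵢ−1)) = 0.
g(0) = ΣzᵢKᵢ − 1 = 1.116 and g(1) = 1 − Σzᵢ/Kᵢ = -0.749, so a root lies in (0, 1).
Iterate (Newton) starting at ψ₁ = 0.54:
  ψ₁ = 0.540: g = 0.0302, g' = -1.208 → ψ₁ = 0.565
Converged at ψ₁ = 0.565.
Drum-1 compositions:
  n-pentane: x = 0.180, y = 0.718
  toluene: x = 0.296, y = 0.151
  p-xylene: x = 0.524, y = 0.131
Drum-2 feed = drum-1 liquid: z₂ = (0.1800, 0.2959, 0.5241).
Drum 2:
Material balance + equilibrium reduce to Σ zᵢ(Kᵢ−1)/(1+ψ₂(Kᵢ−1)) = 0.
Feasibility: ΣzᵢKᵢ = 2.417, Σzᵢ/Kᵢ = 1.133 — both > 1, two phases present.
Iterate (Newton) starting at ψ₂ = 0.5:
  ψ₂ = 0.500: g = 0.0914, g' = -0.619 → ψ₂ = 0.648
  ψ₂ = 0.648: g = 0.0121, g' = -0.474 → ψ₂ = 0.673
  ψ₂ = 0.673: g = 0.0002, g' = -0.458 → ψ₂ = 0.674
Converged at ψ₂ = 0.674.
  n-pentane: x = 0.026, y = 0.254
  toluene: x = 0.256, y = 0.315
  p-xylene: x = 0.717, y = 0.430

V/F (drum 2) = 0.674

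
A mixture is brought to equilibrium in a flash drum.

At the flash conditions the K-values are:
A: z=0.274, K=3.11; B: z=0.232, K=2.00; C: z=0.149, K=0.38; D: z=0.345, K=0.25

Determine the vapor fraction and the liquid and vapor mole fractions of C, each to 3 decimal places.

Rachford–Rice: g(ψ) = Σ zᵢ(Kᵢ−1)/(1+ψ(Kᵢ−1)) = 0.
g(0) = ΣzᵢKᵢ − 1 = 0.459 and g(1) = 1 − Σzᵢ/Kᵢ = -0.976, so a root lies in (0, 1).
Iterate (Newton) starting at ψ = 0.5:
  ψ = 0.500: g = -0.1119, g' = -1.009 → ψ = 0.389
  ψ = 0.389: g = -0.0026, g' = -0.975 → ψ = 0.386
Converged at ψ = 0.386.
Compositions from xᵢ = zᵢ/(1+ψ(Kᵢ−1)), yᵢ = Kᵢxᵢ:
  A: x = 0.151, y = 0.469
  B: x = 0.167, y = 0.335
  C: x = 0.196, y = 0.074
  D: x = 0.486, y = 0.121

ψ = 0.386, x_C = 0.196, y_C = 0.074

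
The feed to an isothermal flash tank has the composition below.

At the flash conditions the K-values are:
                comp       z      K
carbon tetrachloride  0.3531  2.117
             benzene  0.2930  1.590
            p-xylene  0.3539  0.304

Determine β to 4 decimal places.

Rachford–Rice: g(β) = Σ zᵢ(Kᵢ−1)/(1+β(Kᵢ−1)) = 0.
Check two-phase: ΣzᵢKᵢ = 1.3210 > 1 and Σzᵢ/Kᵢ = 1.5152 > 1, so g(0) = 0.3210 > 0 and g(1) = -0.5152 < 0.
Newton–Raphson from β = 0.5:
  β = 0.5000: g = 0.00878, g' = -0.6455 → β = 0.5136
  β = 0.5136: g = -0.00005, g' = -0.6532 → β = 0.5135
Converged at β = 0.5135.

β = 0.5135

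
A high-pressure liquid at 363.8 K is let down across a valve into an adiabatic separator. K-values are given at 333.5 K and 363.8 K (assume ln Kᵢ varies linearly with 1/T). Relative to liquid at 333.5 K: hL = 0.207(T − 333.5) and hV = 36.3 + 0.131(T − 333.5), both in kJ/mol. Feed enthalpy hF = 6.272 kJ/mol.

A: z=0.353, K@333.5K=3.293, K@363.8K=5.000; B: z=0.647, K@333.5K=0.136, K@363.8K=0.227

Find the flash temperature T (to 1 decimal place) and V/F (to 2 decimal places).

Adiabatic flash: solve Rachford–Rice at each trial T, then check hF = ψ·hV(T) + (1−ψ)·hL(T).
  T = 333.5 K: K = (3.293, 0.136), RR gives ψ = 0.126, H_out = 4.588 kJ/mol
  T = 363.8 K: K = (5.000, 0.227), RR gives ψ = 0.295, H_out = 16.298 kJ/mol
  T = 348.6 K: K = (4.092, 0.178), RR gives ψ = 0.220, H_out = 10.857 kJ/mol
  T = 341.1 K: K = (3.682, 0.156), RR gives ψ = 0.177, H_out = 7.897 kJ/mol
  T = 337.3 K: K = (3.484, 0.146), RR gives ψ = 0.153, H_out = 6.289 kJ/mol
  T = 335.4 K: K = (3.388, 0.141), RR gives ψ = 0.140, H_out = 5.452 kJ/mol
Linear interpolation between T = 335.4 (H_out = 5.452) and T = 337.3 (H_out = 6.289) on hF = 6.272 gives T ≈ 337.3 K, at which ψ = 0.15.

T = 337.3 K, V/F = 0.15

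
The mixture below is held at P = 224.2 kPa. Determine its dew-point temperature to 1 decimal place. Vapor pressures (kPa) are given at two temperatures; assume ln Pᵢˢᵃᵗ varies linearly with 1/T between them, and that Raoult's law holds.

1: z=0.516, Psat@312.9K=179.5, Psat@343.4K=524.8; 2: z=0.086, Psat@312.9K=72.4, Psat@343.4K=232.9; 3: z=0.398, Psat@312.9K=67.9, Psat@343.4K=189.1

Dew-point temperature: Σzᵢ·P/Pᵢˢᵃᵗ(T) = 1. Interpolate ln Pᵢˢᵃᵗ = aᵢ + bᵢ/T.
  T = 312.9 K: ΣzᵢP/Pᵢˢᵃᵗ = 2.2250
  T = 343.4 K: ΣzᵢP/Pᵢˢᵃᵗ = 0.7751
  T = 328.1 K: ΣzᵢP/Pᵢˢᵃᵗ = 1.2833
  T = 335.8 K: ΣzᵢP/Pᵢˢᵃᵗ = 0.9899
  T = 332.0 K: ΣzᵢP/Pᵢˢᵃᵗ = 1.1235
  T = 333.9 K: ΣzᵢP/Pᵢˢᵃᵗ = 1.0542
Interpolating between 333.9 K and 335.8 K gives T ≈ 335.5 K.

T = 335.5 K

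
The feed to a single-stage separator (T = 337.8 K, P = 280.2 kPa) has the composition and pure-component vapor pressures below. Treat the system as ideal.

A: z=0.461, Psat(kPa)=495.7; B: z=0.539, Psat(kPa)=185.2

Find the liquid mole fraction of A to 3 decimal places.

Raoult's law: Kᵢ = Pᵢˢᵃᵗ/P = Pᵢˢᵃᵗ/280.2.
  K_A = 495.7/280.2 = 1.76909, K_B = 185.2/280.2 = 0.66096
Rachford–Rice: g(ψ) = Σ zᵢ(Kᵢ−1)/(1+ψ(Kᵢ−1)) = 0.
Feasibility: ΣzᵢKᵢ = 1.172, Σzᵢ/Kᵢ = 1.076 — both > 1, two phases present.
Binary case is linear: z₁(K₁−1)(1+ψ(K₂−1)) + z₂(K₂−1)(1+ψ(K₁−1)) = 0
⇒ ψ = [z₁(K₁−1)+z₂(K₂−1)] / [−(K₁−1)(K₂−1)] = 0.1718/0.2608 = 0.659
Compositions from xᵢ = zᵢ/(1+ψ(Kᵢ−1)), yᵢ = Kᵢxᵢ:
  A: x = 0.306, y = 0.541
  B: x = 0.694, y = 0.459

x_A = 0.306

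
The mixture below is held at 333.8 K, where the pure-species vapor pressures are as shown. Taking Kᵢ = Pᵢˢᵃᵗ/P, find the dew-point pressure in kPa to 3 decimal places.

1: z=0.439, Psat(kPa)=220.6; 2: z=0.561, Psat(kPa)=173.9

At the dew point ψ → 1, so Σzᵢ/Kᵢ = 1 with Kᵢ = Pᵢˢᵃᵗ/P ⇒ 1/P = Σzᵢ/Pᵢˢᵃᵗ.
1/P = 0.439/220.6 + 0.561/173.9 = 0.005216 ⇒ P = 191.717 kPa

Pdew = 191.717 kPa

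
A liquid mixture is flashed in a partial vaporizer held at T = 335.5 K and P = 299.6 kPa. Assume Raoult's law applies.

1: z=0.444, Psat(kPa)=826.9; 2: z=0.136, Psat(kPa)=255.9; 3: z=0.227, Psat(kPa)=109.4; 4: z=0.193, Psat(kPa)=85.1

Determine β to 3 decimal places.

Raoult's law: Kᵢ = Pᵢˢᵃᵗ/P = Pᵢˢᵃᵗ/299.6.
  K_1 = 826.9/299.6 = 2.76001, K_2 = 255.9/299.6 = 0.85414, K_3 = 109.4/299.6 = 0.36515, K_4 = 85.1/299.6 = 0.28405
Newton iteration, β⁰ = 0.5:
  β = 0.500: g = -0.0321, g' = -0.829 → β = 0.461
Converged at β = 0.461.

β = 0.461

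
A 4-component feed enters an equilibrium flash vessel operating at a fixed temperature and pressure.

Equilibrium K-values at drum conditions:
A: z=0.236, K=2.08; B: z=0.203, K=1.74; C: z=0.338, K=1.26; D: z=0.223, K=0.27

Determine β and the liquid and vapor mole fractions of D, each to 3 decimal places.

Material balance + equilibrium reduce to Σ zᵢ(Kᵢ−1)/(1+β(Kᵢ−1)) = 0.
Feasibility: ΣzᵢKᵢ = 1.330, Σzᵢ/Kᵢ = 1.324 — both > 1, two phases present.
Newton iteration, β⁰ = 0.5:
  β = 0.500: g = 0.0966, g' = -0.488 → β = 0.698
  β = 0.698: g = -0.0131, g' = -0.648 → β = 0.678
  β = 0.678: g = -0.0003, g' = -0.623 → β = 0.677
Converged at β = 0.677.
Compositions from xᵢ = zᵢ/(1+β(Kᵢ−1)), yᵢ = Kᵢxᵢ:
  A: x = 0.136, y = 0.284
  B: x = 0.135, y = 0.235
  C: x = 0.287, y = 0.362
  D: x = 0.441, y = 0.119

β = 0.677, x_D = 0.441, y_D = 0.119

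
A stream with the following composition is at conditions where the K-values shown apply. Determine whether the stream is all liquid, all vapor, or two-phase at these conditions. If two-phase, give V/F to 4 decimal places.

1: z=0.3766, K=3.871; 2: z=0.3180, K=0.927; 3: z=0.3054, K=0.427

ΣzᵢKᵢ = 1.8830; Σzᵢ/Kᵢ = 1.1556.
Both exceed 1, so a two-phase solution exists.
Let ψ = V/F and solve Σ zᵢ(Kᵢ−1)/(1+ψ(Kᵢ−1)) = 0.
Iterate (Newton) starting at ψ = 0.35:
  ψ = 0.3500: g = 0.29659, g' = -0.9310 → ψ = 0.6686
  ψ = 0.6686: g = 0.06228, g' = -0.6295 → ψ = 0.7675
  ψ = 0.7675: g = 0.00056, g' = -0.6239 → ψ = 0.7684
Converged at ψ = 0.7684.

two-phase, V/F = 0.7684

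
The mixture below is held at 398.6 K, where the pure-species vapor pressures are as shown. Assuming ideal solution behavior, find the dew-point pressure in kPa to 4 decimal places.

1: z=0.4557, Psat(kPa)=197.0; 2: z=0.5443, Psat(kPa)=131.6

Pdew = 155.0576 kPa

At the dew point ψ → 1, so Σzᵢ/Kᵢ = 1 with Kᵢ = Pᵢˢᵃᵗ/P ⇒ 1/P = Σzᵢ/Pᵢˢᵃᵗ.
1/P = 0.4557/197.0 + 0.5443/131.6 = 0.0064492 ⇒ P = 155.0576 kPa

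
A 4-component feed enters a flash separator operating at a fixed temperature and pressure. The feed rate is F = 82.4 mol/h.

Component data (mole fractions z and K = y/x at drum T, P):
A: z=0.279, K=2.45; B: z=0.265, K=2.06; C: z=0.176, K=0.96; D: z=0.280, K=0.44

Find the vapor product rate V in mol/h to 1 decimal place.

Rachford–Rice: g(V/F) = Σ zᵢ(Kᵢ−1)/(1+V/F(Kᵢ−1)) = 0.
Feasibility: ΣzᵢKᵢ = 1.522, Σzᵢ/Kᵢ = 1.062 — both > 1, two phases present.
Newton–Raphson from V/F = 0.51:
  V/F = 0.510: g = 0.1882, g' = -0.492 → V/F = 0.893
  V/F = 0.893: g = -0.0003, g' = -0.542 → V/F = 0.892
Converged at V/F = 0.892.
Then V = V/F·F = 0.8923·82.4 = 73.5 mol/h and L = F − V = 8.9 mol/h.

V = 73.5 mol/h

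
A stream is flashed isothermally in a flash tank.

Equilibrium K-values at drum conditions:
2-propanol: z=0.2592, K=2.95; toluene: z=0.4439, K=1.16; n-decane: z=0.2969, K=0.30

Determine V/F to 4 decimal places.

Iterate (Newton) starting at V/F = 0.5:
  V/F = 0.5000: g = 0.00194, g' = -0.6068 → V/F = 0.5032
Converged at V/F = 0.5032.

V/F = 0.5032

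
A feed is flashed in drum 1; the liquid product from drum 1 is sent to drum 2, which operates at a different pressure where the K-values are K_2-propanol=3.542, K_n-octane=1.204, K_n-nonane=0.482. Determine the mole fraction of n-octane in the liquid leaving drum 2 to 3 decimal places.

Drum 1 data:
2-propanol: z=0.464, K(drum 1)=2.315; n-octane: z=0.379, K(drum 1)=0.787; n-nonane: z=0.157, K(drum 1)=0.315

x_n-octane (drum 2) = 0.386

Drum 1:
Iterate (Newton) starting at ψ₁ = 0.5:
  ψ₁ = 0.500: g = 0.1142, g' = -0.484 → ψ₁ = 0.736
  ψ₁ = 0.736: g = -0.0025, g' = -0.531 → ψ₁ = 0.731
Converged at ψ₁ = 0.731.
Drum-1 compositions:
  2-propanol: x = 0.237, y = 0.548
  n-octane: x = 0.449, y = 0.353
  n-nonane: x = 0.315, y = 0.099
Drum-2 feed = drum-1 liquid: z₂ = (0.2366, 0.4489, 0.3145).
Drum 2:
Rachford–Rice: g(ψ₂) = Σ zᵢ(Kᵢ−1)/(1+ψ₂(Kᵢ−1)) = 0.
Check two-phase: ΣzᵢKᵢ = 1.530 > 1 and Σzᵢ/Kᵢ = 1.092 > 1, so g(0) = 0.530 > 0 and g(1) = -0.092 < 0.
Iterate (Newton) starting at ψ₂ = 0.64:
  ψ₂ = 0.640: g = 0.0662, g' = -0.425 → ψ₂ = 0.796
  ψ₂ = 0.796: g = 0.0005, g' = -0.425 → ψ₂ = 0.797
Converged at ψ₂ = 0.797.
  2-propanol: x = 0.078, y = 0.277
  n-octane: x = 0.386, y = 0.465
  n-nonane: x = 0.536, y = 0.258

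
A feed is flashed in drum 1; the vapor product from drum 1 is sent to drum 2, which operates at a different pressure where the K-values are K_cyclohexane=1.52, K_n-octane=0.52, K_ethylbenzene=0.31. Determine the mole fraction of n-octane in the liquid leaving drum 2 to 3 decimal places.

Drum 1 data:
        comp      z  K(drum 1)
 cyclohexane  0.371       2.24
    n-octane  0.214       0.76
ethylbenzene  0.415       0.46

x_n-octane (drum 2) = 0.195

Drum 1:
Material balance + equilibrium reduce to Σ zᵢ(Kᵢ−1)/(1+ψ₁(Kᵢ−1)) = 0.
g(0) = ΣzᵢKᵢ − 1 = 0.185 and g(1) = 1 − Σzᵢ/Kᵢ = -0.349, so a root lies in (0, 1).
Newton–Raphson from ψ₁ = 0.58:
  ψ₁ = 0.580: g = -0.1184, g' = -0.466 → ψ₁ = 0.326
Converged at ψ₁ = 0.326.
Drum-1 compositions:
  cyclohexane: x = 0.264, y = 0.592
  n-octane: x = 0.232, y = 0.176
  ethylbenzene: x = 0.504, y = 0.232
Drum-2 feed = drum-1 vapor: z₂ = (0.5919, 0.1764, 0.2317).
Drum 2:
Let ψ₂ = V/F and solve Σ zᵢ(Kᵢ−1)/(1+ψ₂(Kᵢ−1)) = 0.
Check two-phase: ΣzᵢKᵢ = 1.063 > 1 and Σzᵢ/Kᵢ = 1.476 > 1, so g(0) = 0.063 > 0 and g(1) = -0.476 < 0.
Newton iteration, ψ₂⁰ = 0.5:
  ψ₂ = 0.500: g = -0.1112, g' = -0.428 → ψ₂ = 0.240
  ψ₂ = 0.240: g = -0.0138, g' = -0.337 → ψ₂ = 0.200
  ψ₂ = 0.200: g = -0.0002, g' = -0.329 → ψ₂ = 0.199
Converged at ψ₂ = 0.199.
  cyclohexane: x = 0.536, y = 0.815
  n-octane: x = 0.195, y = 0.101
  ethylbenzene: x = 0.269, y = 0.083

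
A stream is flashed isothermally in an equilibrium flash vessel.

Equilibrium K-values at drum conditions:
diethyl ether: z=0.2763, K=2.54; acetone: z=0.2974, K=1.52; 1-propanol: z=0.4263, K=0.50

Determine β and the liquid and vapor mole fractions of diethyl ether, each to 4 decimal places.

Iterate (Newton) starting at β = 0.5:
  β = 0.5000: g = 0.07893, g' = -0.4493 → β = 0.6757
  β = 0.6757: g = 0.00106, g' = -0.4445 → β = 0.6781
Converged at β = 0.6781.
Compositions from xᵢ = zᵢ/(1+β(Kᵢ−1)), yᵢ = Kᵢxᵢ:
  diethyl ether: x = 0.1352, y = 0.3433
  acetone: x = 0.2199, y = 0.3342
  1-propanol: x = 0.6450, y = 0.3225

β = 0.6781, x_diethyl ether = 0.1352, y_diethyl ether = 0.3433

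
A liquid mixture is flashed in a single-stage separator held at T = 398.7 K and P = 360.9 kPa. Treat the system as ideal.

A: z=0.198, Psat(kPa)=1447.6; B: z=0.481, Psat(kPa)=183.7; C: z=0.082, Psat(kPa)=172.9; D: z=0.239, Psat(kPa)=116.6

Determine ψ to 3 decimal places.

Raoult's law: Kᵢ = Pᵢˢᵃᵗ/P = Pᵢˢᵃᵗ/360.9.
  K_A = 1447.6/360.9 = 4.01108, K_B = 183.7/360.9 = 0.50901, K_C = 172.9/360.9 = 0.47908, K_D = 116.6/360.9 = 0.32308
Material balance + equilibrium reduce to Σ zᵢ(Kᵢ−1)/(1+ψ(Kᵢ−1)) = 0.
Check two-phase: ΣzᵢKᵢ = 1.156 > 1 and Σzᵢ/Kᵢ = 1.905 > 1, so g(0) = 0.156 > 0 and g(1) = -0.905 < 0.
Iterate (Newton) starting at ψ = 0.44:
  ψ = 0.440: g = -0.3306, g' = -0.780 → ψ = 0.016
  ψ = 0.016: g = 0.1235, g' = -1.883 → ψ = 0.082
  ψ = 0.082: g = 0.0163, g' = -1.428 → ψ = 0.093
  ψ = 0.093: g = 0.0003, g' = -1.371 → ψ = 0.094
Converged at ψ = 0.094.

ψ = 0.094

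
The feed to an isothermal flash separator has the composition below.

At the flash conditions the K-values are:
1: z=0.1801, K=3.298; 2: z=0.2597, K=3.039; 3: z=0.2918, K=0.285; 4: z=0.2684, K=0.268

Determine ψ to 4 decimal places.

ψ = 0.3466

Rachford–Rice: g(ψ) = Σ zᵢ(Kᵢ−1)/(1+ψ(Kᵢ−1)) = 0.
g(0) = ΣzᵢKᵢ − 1 = 0.5383 and g(1) = 1 − Σzᵢ/Kᵢ = -1.1654, so a root lies in (0, 1).
Newton–Raphson from ψ = 0.38:
  ψ = 0.3800: g = -0.03935, g' = -1.1711 → ψ = 0.3464
  ψ = 0.3464: g = 0.00025, g' = -1.1874 → ψ = 0.3466
Converged at ψ = 0.3466.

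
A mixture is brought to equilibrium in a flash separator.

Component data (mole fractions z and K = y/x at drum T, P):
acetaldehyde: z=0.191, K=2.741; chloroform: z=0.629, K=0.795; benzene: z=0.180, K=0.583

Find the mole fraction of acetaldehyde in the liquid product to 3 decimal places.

Let β = V/F and solve Σ zᵢ(Kᵢ−1)/(1+β(Kᵢ−1)) = 0.
Feasibility: ΣzᵢKᵢ = 1.129, Σzᵢ/Kᵢ = 1.170 — both > 1, two phases present.
Newton–Raphson from β = 0.48:
  β = 0.480: g = -0.0557, g' = -0.253 → β = 0.260
  β = 0.260: g = 0.0085, g' = -0.343 → β = 0.285
Converged at β = 0.285.
Compositions from xᵢ = zᵢ/(1+β(Kᵢ−1)), yᵢ = Kᵢxᵢ:
  acetaldehyde: x = 0.128, y = 0.350
  chloroform: x = 0.668, y = 0.531
  benzene: x = 0.204, y = 0.119

x_acetaldehyde = 0.128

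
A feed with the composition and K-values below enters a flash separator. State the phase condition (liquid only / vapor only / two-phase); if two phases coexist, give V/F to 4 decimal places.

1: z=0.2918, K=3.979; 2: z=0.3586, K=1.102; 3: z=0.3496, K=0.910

ΣzᵢKᵢ = 1.8744; Σzᵢ/Kᵢ = 0.7829.
Since Σzᵢ/Kᵢ < 1 the mixture is above its dew point — single vapor phase.

vapor only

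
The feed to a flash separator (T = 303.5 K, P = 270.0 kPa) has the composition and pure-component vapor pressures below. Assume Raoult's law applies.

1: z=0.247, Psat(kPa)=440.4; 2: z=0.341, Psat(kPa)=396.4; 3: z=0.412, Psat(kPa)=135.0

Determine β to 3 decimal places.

β = 0.405

Raoult's law: Kᵢ = Pᵢˢᵃᵗ/P = Pᵢˢᵃᵗ/270.0.
  K_1 = 440.4/270.0 = 1.63111, K_2 = 396.4/270.0 = 1.46815, K_3 = 135.0/270.0 = 0.50000
Rachford–Rice: g(β) = Σ zᵢ(Kᵢ−1)/(1+β(Kᵢ−1)) = 0.
Feasibility: ΣzᵢKᵢ = 1.110, Σzᵢ/Kᵢ = 1.208 — both > 1, two phases present.
Newton–Raphson from β = 0.5:
  β = 0.500: g = -0.0268, g' = -0.289 → β = 0.407
  β = 0.407: g = -0.0006, g' = -0.277 → β = 0.405
Converged at β = 0.405.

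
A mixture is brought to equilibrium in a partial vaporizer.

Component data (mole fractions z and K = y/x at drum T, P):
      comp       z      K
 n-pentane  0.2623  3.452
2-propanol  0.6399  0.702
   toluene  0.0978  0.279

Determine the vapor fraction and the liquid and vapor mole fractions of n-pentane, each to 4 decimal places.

Newton–Raphson from ψ = 0.34:
  ψ = 0.3400: g = 0.04515, g' = -0.6286 → ψ = 0.4118
  ψ = 0.4118: g = 0.00236, g' = -0.5671 → ψ = 0.4160
Converged at ψ = 0.4160.
Compositions from xᵢ = zᵢ/(1+ψ(Kᵢ−1)), yᵢ = Kᵢxᵢ:
  n-pentane: x = 0.1299, y = 0.4482
  2-propanol: x = 0.7304, y = 0.5128
  toluene: x = 0.1397, y = 0.0390

ψ = 0.4160, x_n-pentane = 0.1299, y_n-pentane = 0.4482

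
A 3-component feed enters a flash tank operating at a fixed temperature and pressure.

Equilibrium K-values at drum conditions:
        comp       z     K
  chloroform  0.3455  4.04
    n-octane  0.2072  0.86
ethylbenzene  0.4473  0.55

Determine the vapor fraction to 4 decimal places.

ψ = 0.7188

Let ψ = V/F and solve Σ zᵢ(Kᵢ−1)/(1+ψ(Kᵢ−1)) = 0.
Feasibility: ΣzᵢKᵢ = 1.8200, Σzᵢ/Kᵢ = 1.1397 — both > 1, two phases present.
Newton iteration, ψ⁰ = 0.42:
  ψ = 0.4200: g = 0.18230, g' = -0.7582 → ψ = 0.6604
  ψ = 0.6604: g = 0.03085, g' = -0.5413 → ψ = 0.7174
  ψ = 0.7174: g = 0.00070, g' = -0.5181 → ψ = 0.7188
Converged at ψ = 0.7188.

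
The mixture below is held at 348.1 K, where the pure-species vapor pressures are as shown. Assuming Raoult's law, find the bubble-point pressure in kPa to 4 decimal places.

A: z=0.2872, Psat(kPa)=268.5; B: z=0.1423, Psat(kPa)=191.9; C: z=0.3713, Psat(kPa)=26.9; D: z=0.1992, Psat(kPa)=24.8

Pbub = 119.3487 kPa

At the bubble point ψ → 0, so ΣzᵢKᵢ = 1 with Kᵢ = Pᵢˢᵃᵗ/P ⇒ P = ΣzᵢPᵢˢᵃᵗ.
P = 0.2872·268.5 + 0.1423·191.9 + 0.3713·26.9 + 0.1992·24.8 = 119.3487 kPa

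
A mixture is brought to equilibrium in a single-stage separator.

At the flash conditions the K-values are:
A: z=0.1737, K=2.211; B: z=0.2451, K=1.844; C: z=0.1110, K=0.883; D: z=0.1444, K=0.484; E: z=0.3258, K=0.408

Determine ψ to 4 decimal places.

Rachford–Rice: g(ψ) = Σ zᵢ(Kᵢ−1)/(1+ψ(Kᵢ−1)) = 0.
Check two-phase: ΣzᵢKᵢ = 1.1368 > 1 and Σzᵢ/Kᵢ = 1.4341 > 1, so g(0) = 0.1368 > 0 and g(1) = -0.4341 < 0.
Newton iteration, ψ⁰ = 0.47:
  ψ = 0.4700: g = -0.09717, g' = -0.4808 → ψ = 0.2679
  ψ = 0.2679: g = -0.00157, g' = -0.4760 → ψ = 0.2646
Converged at ψ = 0.2646.

ψ = 0.2646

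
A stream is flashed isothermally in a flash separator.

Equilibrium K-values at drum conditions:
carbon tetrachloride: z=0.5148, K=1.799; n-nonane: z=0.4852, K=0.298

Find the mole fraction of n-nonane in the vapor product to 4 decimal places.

y_n-nonane = 0.1586

Iterate (Newton) starting at V/F = 0.5:
  V/F = 0.5000: g = -0.23091, g' = -0.7355 → V/F = 0.1860
  V/F = 0.1860: g = -0.03368, g' = -0.5654 → V/F = 0.1265
  V/F = 0.1265: g = -0.00022, g' = -0.5591 → V/F = 0.1261
Converged at V/F = 0.1261.
Compositions from xᵢ = zᵢ/(1+V/F(Kᵢ−1)), yᵢ = Kᵢxᵢ:
  carbon tetrachloride: x = 0.4677, y = 0.8414
  n-nonane: x = 0.5323, y = 0.1586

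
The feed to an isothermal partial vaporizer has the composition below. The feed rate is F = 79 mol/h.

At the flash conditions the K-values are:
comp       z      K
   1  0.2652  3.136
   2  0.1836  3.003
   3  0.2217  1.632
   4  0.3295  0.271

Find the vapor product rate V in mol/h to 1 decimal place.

V = 54.3 mol/h

Material balance + equilibrium reduce to Σ zᵢ(Kᵢ−1)/(1+V/F(Kᵢ−1)) = 0.
Feasibility: ΣzᵢKᵢ = 1.8341, Σzᵢ/Kᵢ = 1.4974 — both > 1, two phases present.
Newton iteration, V/F⁰ = 0.38:
  V/F = 0.3800: g = 0.30223, g' = -0.9987 → V/F = 0.6826
  V/F = 0.6826: g = 0.00555, g' = -1.0688 → V/F = 0.6878
Converged at V/F = 0.6878.
Then V = V/F·F = 0.6878·79 = 54.3 mol/h and L = F − V = 24.7 mol/h.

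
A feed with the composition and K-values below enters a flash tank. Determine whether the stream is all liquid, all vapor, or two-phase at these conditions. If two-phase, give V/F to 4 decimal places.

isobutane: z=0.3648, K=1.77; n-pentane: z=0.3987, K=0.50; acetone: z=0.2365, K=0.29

all liquid

ΣzᵢKᵢ = 0.9136; Σzᵢ/Kᵢ = 1.8190.
Since ΣzᵢKᵢ < 1 the mixture is below its bubble point — single liquid phase.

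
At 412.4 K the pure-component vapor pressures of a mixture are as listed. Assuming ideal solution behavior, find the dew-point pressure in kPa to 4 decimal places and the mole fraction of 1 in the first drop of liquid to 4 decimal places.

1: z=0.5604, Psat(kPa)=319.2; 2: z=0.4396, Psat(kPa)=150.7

Pdew = 214.0094 kPa, x_1 = 0.3757

At the dew point ψ → 1, so Σzᵢ/Kᵢ = 1 with Kᵢ = Pᵢˢᵃᵗ/P ⇒ 1/P = Σzᵢ/Pᵢˢᵃᵗ.
1/P = 0.5604/319.2 + 0.4396/150.7 = 0.0046727 ⇒ P = 214.0094 kPa
xᵢ = zᵢP/Pᵢˢᵃᵗ ⇒ x_1 = 0.5604·214.0094/319.2 = 0.3757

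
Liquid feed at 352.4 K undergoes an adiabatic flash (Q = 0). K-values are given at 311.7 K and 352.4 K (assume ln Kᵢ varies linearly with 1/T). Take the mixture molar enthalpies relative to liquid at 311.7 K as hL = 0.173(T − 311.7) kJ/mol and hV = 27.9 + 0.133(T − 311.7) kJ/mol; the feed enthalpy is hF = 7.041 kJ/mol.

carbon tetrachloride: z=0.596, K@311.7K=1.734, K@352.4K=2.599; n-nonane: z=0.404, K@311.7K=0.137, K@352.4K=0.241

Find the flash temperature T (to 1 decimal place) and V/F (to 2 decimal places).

Adiabatic flash: solve Rachford–Rice at each trial T, then check hF = ψ·hV(T) + (1−ψ)·hL(T).
  T = 311.7 K: K = (1.734, 0.137), RR gives ψ = 0.140, H_out = 3.912 kJ/mol
  T = 352.4 K: K = (2.599, 0.241), RR gives ψ = 0.533, H_out = 21.033 kJ/mol
  T = 332.0 K: K = (2.148, 0.185), RR gives ψ = 0.379, H_out = 13.785 kJ/mol
  T = 321.9 K: K = (1.938, 0.160), RR gives ψ = 0.279, H_out = 9.424 kJ/mol
  T = 316.8 K: K = (1.835, 0.148), RR gives ψ = 0.216, H_out = 6.855 kJ/mol
  T = 319.4 K: K = (1.887, 0.154), RR gives ψ = 0.249, H_out = 8.204 kJ/mol
  T = 318.1 K: K = (1.861, 0.151), RR gives ψ = 0.233, H_out = 7.541 kJ/mol
  T = 317.5 K: K = (1.849, 0.150), RR gives ψ = 0.225, H_out = 7.227 kJ/mol
Linear interpolation between T = 316.8 (H_out = 6.855) and T = 317.5 (H_out = 7.227) on hF = 7.041 gives T ≈ 317.1 K, at which ψ = 0.22.

T = 317.1 K, V/F = 0.22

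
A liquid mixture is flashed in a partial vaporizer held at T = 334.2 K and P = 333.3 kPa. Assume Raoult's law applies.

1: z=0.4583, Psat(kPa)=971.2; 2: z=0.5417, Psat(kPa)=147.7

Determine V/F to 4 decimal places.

V/F = 0.5400

Raoult's law: Kᵢ = Pᵢˢᵃᵗ/P = Pᵢˢᵃᵗ/333.3.
  K_1 = 971.2/333.3 = 2.913891, K_2 = 147.7/333.3 = 0.443144
Newton iteration, V/F⁰ = 0.46:
  V/F = 0.4600: g = 0.06094, g' = -0.7784 → V/F = 0.5383
  V/F = 0.5383: g = 0.00126, g' = -0.7498 → V/F = 0.5400
Converged at V/F = 0.5400.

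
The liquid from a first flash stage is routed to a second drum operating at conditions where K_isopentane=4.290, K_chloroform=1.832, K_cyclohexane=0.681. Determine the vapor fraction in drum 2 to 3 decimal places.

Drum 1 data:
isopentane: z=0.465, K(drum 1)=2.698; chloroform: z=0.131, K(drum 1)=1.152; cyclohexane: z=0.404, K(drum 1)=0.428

V/F (drum 2) = 0.705

Drum 1:
Material balance + equilibrium reduce to Σ zᵢ(Kᵢ−1)/(1+ψ₁(Kᵢ−1)) = 0.
g(0) = ΣzᵢKᵢ − 1 = 0.578 and g(1) = 1 − Σzᵢ/Kᵢ = -0.230, so a root lies in (0, 1).
Newton–Raphson from ψ₁ = 0.5:
  ψ₁ = 0.500: g = 0.1219, g' = -0.654 → ψ₁ = 0.686
  ψ₁ = 0.686: g = 0.0022, g' = -0.647 → ψ₁ = 0.690
Converged at ψ₁ = 0.690.
Drum-1 compositions:
  isopentane: x = 0.214, y = 0.578
  chloroform: x = 0.119, y = 0.137
  cyclohexane: x = 0.667, y = 0.286
Drum-2 feed = drum-1 liquid: z₂ = (0.2142, 0.1186, 0.6673).
Drum 2:
Material balance + equilibrium reduce to Σ zᵢ(Kᵢ−1)/(1+ψ₂(Kᵢ−1)) = 0.
Check two-phase: ΣzᵢKᵢ = 1.590 > 1 and Σzᵢ/Kᵢ = 1.094 > 1, so g(0) = 0.590 > 0 and g(1) = -0.094 < 0.
Iterate (Newton) starting at ψ₂ = 0.65:
  ψ₂ = 0.650: g = 0.0200, g' = -0.378 → ψ₂ = 0.703
  ψ₂ = 0.703: g = 0.0006, g' = -0.357 → ψ₂ = 0.705
Converged at ψ₂ = 0.705.
  isopentane: x = 0.065, y = 0.277
  chloroform: x = 0.075, y = 0.137
  cyclohexane: x = 0.861, y = 0.586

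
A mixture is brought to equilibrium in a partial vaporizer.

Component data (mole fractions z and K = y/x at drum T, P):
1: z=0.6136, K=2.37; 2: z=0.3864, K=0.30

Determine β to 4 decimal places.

β = 0.5945

Let β = V/F and solve Σ zᵢ(Kᵢ−1)/(1+β(Kᵢ−1)) = 0.
Feasibility: ΣzᵢKᵢ = 1.5702, Σzᵢ/Kᵢ = 1.5469 — both > 1, two phases present.
Binary case is linear: z₁(K₁−1)(1+β(K₂−1)) + z₂(K₂−1)(1+β(K₁−1)) = 0
⇒ β = [z₁(K₁−1)+z₂(K₂−1)] / [−(K₁−1)(K₂−1)] = 0.57015/0.95900 = 0.5945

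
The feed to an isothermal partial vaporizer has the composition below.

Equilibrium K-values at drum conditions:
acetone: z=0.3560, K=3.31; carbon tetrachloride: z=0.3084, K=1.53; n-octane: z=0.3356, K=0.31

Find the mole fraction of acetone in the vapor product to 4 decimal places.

Material balance + equilibrium reduce to Σ zᵢ(Kᵢ−1)/(1+β(Kᵢ−1)) = 0.
Check two-phase: ΣzᵢKᵢ = 1.7542 > 1 and Σzᵢ/Kᵢ = 1.3917 > 1, so g(0) = 0.7542 > 0 and g(1) = -0.3917 < 0.
Iterate (Newton) starting at β = 0.5:
  β = 0.5000: g = 0.15728, g' = -0.8356 → β = 0.6882
  β = 0.6882: g = -0.00367, g' = -0.9092 → β = 0.6842
Converged at β = 0.6842.
Compositions from xᵢ = zᵢ/(1+β(Kᵢ−1)), yᵢ = Kᵢxᵢ:
  acetone: x = 0.1380, y = 0.4566
  carbon tetrachloride: x = 0.2263, y = 0.3463
  n-octane: x = 0.6357, y = 0.1971

y_acetone = 0.4566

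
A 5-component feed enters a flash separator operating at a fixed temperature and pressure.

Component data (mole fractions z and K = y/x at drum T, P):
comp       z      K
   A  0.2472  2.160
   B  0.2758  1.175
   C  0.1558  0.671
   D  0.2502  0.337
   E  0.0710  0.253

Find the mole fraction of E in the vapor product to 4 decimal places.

Material balance + equilibrium reduce to Σ zᵢ(Kᵢ−1)/(1+V/F(Kᵢ−1)) = 0.
g(0) = ΣzᵢKᵢ − 1 = 0.0648 and g(1) = 1 − Σzᵢ/Kᵢ = -0.6044, so a root lies in (0, 1).
Iterate (Newton) starting at V/F = 0.5:
  V/F = 0.5000: g = -0.16828, g' = -0.5116 → V/F = 0.1711
  V/F = 0.1711: g = -0.01609, g' = -0.4505 → V/F = 0.1353
  V/F = 0.1353: g = 0.00010, g' = -0.4568 → V/F = 0.1356
Converged at V/F = 0.1356.
Compositions from xᵢ = zᵢ/(1+V/F(Kᵢ−1)), yᵢ = Kᵢxᵢ:
  A: x = 0.2136, y = 0.4614
  B: x = 0.2694, y = 0.3166
  C: x = 0.1631, y = 0.1094
  D: x = 0.2749, y = 0.0926
  E: x = 0.0790, y = 0.0200

y_E = 0.0200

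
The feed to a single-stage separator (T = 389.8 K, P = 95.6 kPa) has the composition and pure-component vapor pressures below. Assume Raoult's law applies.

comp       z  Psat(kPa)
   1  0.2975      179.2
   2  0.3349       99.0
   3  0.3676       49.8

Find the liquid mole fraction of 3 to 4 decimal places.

x_3 = 0.4410

Raoult's law: Kᵢ = Pᵢˢᵃᵗ/P = Pᵢˢᵃᵗ/95.6.
  K_1 = 179.2/95.6 = 1.874477, K_2 = 99.0/95.6 = 1.035565, K_3 = 49.8/95.6 = 0.520921
Let ψ = V/F and solve Σ zᵢ(Kᵢ−1)/(1+ψ(Kᵢ−1)) = 0.
g(0) = ΣzᵢKᵢ − 1 = 0.0960 and g(1) = 1 − Σzᵢ/Kᵢ = -0.1878, so a root lies in (0, 1).
Iterate (Newton) starting at ψ = 0.37:
  ψ = 0.3700: g = -0.00574, g' = -0.2549 → ψ = 0.3475
Converged at ψ = 0.3475.
Compositions from xᵢ = zᵢ/(1+ψ(Kᵢ−1)), yᵢ = Kᵢxᵢ:
  1: x = 0.2282, y = 0.4277
  2: x = 0.3308, y = 0.3426
  3: x = 0.4410, y = 0.2297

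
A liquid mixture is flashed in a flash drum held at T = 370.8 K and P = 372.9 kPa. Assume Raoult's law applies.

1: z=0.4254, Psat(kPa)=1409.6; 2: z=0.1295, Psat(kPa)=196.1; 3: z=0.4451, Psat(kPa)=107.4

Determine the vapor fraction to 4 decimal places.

Raoult's law: Kᵢ = Pᵢˢᵃᵗ/P = Pᵢˢᵃᵗ/372.9.
  K_1 = 1409.6/372.9 = 3.780102, K_2 = 196.1/372.9 = 0.525878, K_3 = 107.4/372.9 = 0.288013
Material balance + equilibrium reduce to Σ zᵢ(Kᵢ−1)/(1+ψ(Kᵢ−1)) = 0.
g(0) = ΣzᵢKᵢ − 1 = 0.8044 and g(1) = 1 − Σzᵢ/Kᵢ = -0.9042, so a root lies in (0, 1).
Newton iteration, ψ⁰ = 0.5:
  ψ = 0.5000: g = -0.07774, g' = -1.1696 → ψ = 0.4335
  ψ = 0.4335: g = 0.00060, g' = -1.1943 → ψ = 0.4340
Converged at ψ = 0.4340.

ψ = 0.4340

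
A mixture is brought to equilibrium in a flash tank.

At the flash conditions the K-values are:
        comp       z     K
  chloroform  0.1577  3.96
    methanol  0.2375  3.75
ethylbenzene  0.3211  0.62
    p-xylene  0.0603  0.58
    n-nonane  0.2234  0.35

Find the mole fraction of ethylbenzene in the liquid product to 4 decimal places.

x_ethylbenzene = 0.4120

Rachford–Rice: g(V/F) = Σ zᵢ(Kᵢ−1)/(1+V/F(Kᵢ−1)) = 0.
g(0) = ΣzᵢKᵢ − 1 = 0.8274 and g(1) = 1 − Σzᵢ/Kᵢ = -0.3633, so a root lies in (0, 1).
Iterate (Newton) starting at V/F = 0.5:
  V/F = 0.5000: g = 0.06540, g' = -0.8379 → V/F = 0.5780
  V/F = 0.5780: g = 0.00197, g' = -0.7927 → V/F = 0.5805
Converged at V/F = 0.5805.
Compositions from xᵢ = zᵢ/(1+V/F(Kᵢ−1)), yᵢ = Kᵢxᵢ:
  chloroform: x = 0.0580, y = 0.2297
  methanol: x = 0.0915, y = 0.3430
  ethylbenzene: x = 0.4120, y = 0.2554
  p-xylene: x = 0.0797, y = 0.0463
  n-nonane: x = 0.3588, y = 0.1256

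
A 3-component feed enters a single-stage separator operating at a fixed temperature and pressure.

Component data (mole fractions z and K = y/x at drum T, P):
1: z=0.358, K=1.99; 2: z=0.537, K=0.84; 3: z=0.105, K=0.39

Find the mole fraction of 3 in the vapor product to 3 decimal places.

Material balance + equilibrium reduce to Σ zᵢ(Kᵢ−1)/(1+β(Kᵢ−1)) = 0.
Check two-phase: ΣzᵢKᵢ = 1.204 > 1 and Σzᵢ/Kᵢ = 1.088 > 1, so g(0) = 0.204 > 0 and g(1) = -0.088 < 0.
Newton iteration, β⁰ = 0.5:
  β = 0.500: g = 0.0515, g' = -0.254 → β = 0.703
Converged at β = 0.703.
Compositions from xᵢ = zᵢ/(1+β(Kᵢ−1)), yᵢ = Kᵢxᵢ:
  1: x = 0.211, y = 0.420
  2: x = 0.605, y = 0.508
  3: x = 0.184, y = 0.072

y_3 = 0.072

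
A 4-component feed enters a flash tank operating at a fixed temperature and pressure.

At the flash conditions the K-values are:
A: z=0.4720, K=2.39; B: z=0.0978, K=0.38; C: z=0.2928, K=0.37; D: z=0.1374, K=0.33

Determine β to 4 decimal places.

β = 0.3591

Let β = V/F and solve Σ zᵢ(Kᵢ−1)/(1+β(Kᵢ−1)) = 0.
Check two-phase: ΣzᵢKᵢ = 1.3189 > 1 and Σzᵢ/Kᵢ = 1.6626 > 1, so g(0) = 0.3189 > 0 and g(1) = -0.6626 < 0.
Newton iteration, β⁰ = 0.58:
  β = 0.5800: g = -0.17269, g' = -0.8248 → β = 0.3706
  β = 0.3706: g = -0.00884, g' = -0.7676 → β = 0.3591
Converged at β = 0.3591.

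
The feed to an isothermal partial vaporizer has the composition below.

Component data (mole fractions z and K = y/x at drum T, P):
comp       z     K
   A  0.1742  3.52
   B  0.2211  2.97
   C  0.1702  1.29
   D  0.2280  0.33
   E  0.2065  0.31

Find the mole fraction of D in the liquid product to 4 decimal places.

x_D = 0.3465

Let β = V/F and solve Σ zᵢ(Kᵢ−1)/(1+β(Kᵢ−1)) = 0.
Check two-phase: ΣzᵢKᵢ = 1.6287 > 1 and Σzᵢ/Kᵢ = 1.6129 > 1, so g(0) = 0.6287 > 0 and g(1) = -0.6129 < 0.
Iterate (Newton) starting at β = 0.5:
  β = 0.5000: g = 0.00953, g' = -0.9059 → β = 0.5105
Converged at β = 0.5105.
Compositions from xᵢ = zᵢ/(1+β(Kᵢ−1)), yᵢ = Kᵢxᵢ:
  A: x = 0.0762, y = 0.2682
  B: x = 0.1102, y = 0.3274
  C: x = 0.1483, y = 0.1912
  D: x = 0.3465, y = 0.1144
  E: x = 0.3188, y = 0.0988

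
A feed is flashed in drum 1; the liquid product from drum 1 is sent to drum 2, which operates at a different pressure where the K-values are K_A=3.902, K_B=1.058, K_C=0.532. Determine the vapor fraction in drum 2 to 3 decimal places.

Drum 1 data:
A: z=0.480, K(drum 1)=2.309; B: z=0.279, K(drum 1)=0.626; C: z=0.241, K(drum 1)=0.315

V/F (drum 2) = 0.795

Drum 1:
Newton–Raphson from ψ₁ = 0.48:
  ψ₁ = 0.480: g = 0.0127, g' = -0.619 → ψ₁ = 0.501
Converged at ψ₁ = 0.501.
Drum-1 compositions:
  A: x = 0.290, y = 0.670
  B: x = 0.343, y = 0.215
  C: x = 0.367, y = 0.116
Drum-2 feed = drum-1 liquid: z₂ = (0.2900, 0.3433, 0.3667).
Drum 2:
Rachford–Rice: g(ψ₂) = Σ zᵢ(Kᵢ−1)/(1+ψ₂(Kᵢ−1)) = 0.
Feasibility: ΣzᵢKᵢ = 1.690, Σzᵢ/Kᵢ = 1.088 — both > 1, two phases present.
Newton–Raphson from ψ₂ = 0.5:
  ψ₂ = 0.500: g = 0.1386, g' = -0.545 → ψ₂ = 0.755
  ψ₂ = 0.755: g = 0.0176, g' = -0.433 → ψ₂ = 0.795
Converged at ψ₂ = 0.795.
  A: x = 0.088, y = 0.342
  B: x = 0.328, y = 0.347
  C: x = 0.584, y = 0.311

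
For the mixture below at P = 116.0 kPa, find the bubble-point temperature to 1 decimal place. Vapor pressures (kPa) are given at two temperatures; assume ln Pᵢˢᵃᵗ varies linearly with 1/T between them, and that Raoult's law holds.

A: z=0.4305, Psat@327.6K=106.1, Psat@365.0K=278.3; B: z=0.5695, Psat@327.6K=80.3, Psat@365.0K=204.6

Bubble-point temperature: ΣzᵢPᵢˢᵃᵗ(T) = P. Interpolate ln Pᵢˢᵃᵗ = aᵢ + bᵢ/T.
  T = 327.6 K: ΣzᵢPᵢˢᵃᵗ = 91.41 kPa
  T = 365.0 K: ΣzᵢPᵢˢᵃᵗ = 236.33 kPa
  T = 346.3 K: ΣzᵢPᵢˢᵃᵗ = 150.79 kPa
  T = 337.0 K: ΣzᵢPᵢˢᵃᵗ = 118.38 kPa
  T = 332.3 K: ΣzᵢPᵢˢᵃᵗ = 104.21 kPa
  T = 334.6 K: ΣzᵢPᵢˢᵃᵗ = 110.97 kPa
Interpolating between 334.6 K and 337.0 K gives T ≈ 336.2 K.

T = 336.2 K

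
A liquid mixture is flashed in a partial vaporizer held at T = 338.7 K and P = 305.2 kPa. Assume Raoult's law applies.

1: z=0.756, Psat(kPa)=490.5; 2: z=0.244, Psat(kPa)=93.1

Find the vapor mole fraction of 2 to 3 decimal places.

Raoult's law: Kᵢ = Pᵢˢᵃᵗ/P = Pᵢˢᵃᵗ/305.2.
  K_1 = 490.5/305.2 = 1.60714, K_2 = 93.1/305.2 = 0.30505
Let ψ = V/F and solve Σ zᵢ(Kᵢ−1)/(1+ψ(Kᵢ−1)) = 0.
Check two-phase: ΣzᵢKᵢ = 1.289 > 1 and Σzᵢ/Kᵢ = 1.270 > 1, so g(0) = 0.289 > 0 and g(1) = -0.270 < 0.
Newton–Raphson from ψ = 0.53:
  ψ = 0.530: g = 0.0788, g' = -0.455 → ψ = 0.703
  ψ = 0.703: g = -0.0100, g' = -0.588 → ψ = 0.686
Converged at ψ = 0.686.
Compositions from xᵢ = zᵢ/(1+ψ(Kᵢ−1)), yᵢ = Kᵢxᵢ:
  1: x = 0.534, y = 0.858
  2: x = 0.466, y = 0.142

y_2 = 0.142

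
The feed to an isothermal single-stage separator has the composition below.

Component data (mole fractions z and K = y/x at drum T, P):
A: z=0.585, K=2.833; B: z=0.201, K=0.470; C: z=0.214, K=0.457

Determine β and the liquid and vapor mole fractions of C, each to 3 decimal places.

β = 0.863, x_C = 0.403, y_C = 0.184

Rachford–Rice: g(β) = Σ zᵢ(Kᵢ−1)/(1+β(Kᵢ−1)) = 0.
Check two-phase: ΣzᵢKᵢ = 1.850 > 1 and Σzᵢ/Kᵢ = 1.102 > 1, so g(0) = 0.850 > 0 and g(1) = -0.102 < 0.
Newton iteration, β⁰ = 0.5:
  β = 0.500: g = 0.2551, g' = -0.759 → β = 0.836
  β = 0.836: g = 0.0192, g' = -0.700 → β = 0.864
  β = 0.864: g = -0.0001, g' = -0.710 → β = 0.863
Converged at β = 0.863.
Compositions from xᵢ = zᵢ/(1+β(Kᵢ−1)), yᵢ = Kᵢxᵢ:
  A: x = 0.227, y = 0.642
  B: x = 0.371, y = 0.174
  C: x = 0.403, y = 0.184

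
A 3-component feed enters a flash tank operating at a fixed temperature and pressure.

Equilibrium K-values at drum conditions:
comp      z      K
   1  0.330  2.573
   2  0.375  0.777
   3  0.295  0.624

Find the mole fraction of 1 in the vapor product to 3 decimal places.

y_1 = 0.407

Rachford–Rice: g(V/F) = Σ zᵢ(Kᵢ−1)/(1+V/F(Kᵢ−1)) = 0.
Feasibility: ΣzᵢKᵢ = 1.325, Σzᵢ/Kᵢ = 1.084 — both > 1, two phases present.
Iterate (Newton) starting at V/F = 0.5:
  V/F = 0.500: g = 0.0598, g' = -0.343 → V/F = 0.675
  V/F = 0.675: g = 0.0048, g' = -0.293 → V/F = 0.691
Converged at V/F = 0.691.
Compositions from xᵢ = zᵢ/(1+V/F(Kᵢ−1)), yᵢ = Kᵢxᵢ:
  1: x = 0.158, y = 0.407
  2: x = 0.443, y = 0.344
  3: x = 0.399, y = 0.249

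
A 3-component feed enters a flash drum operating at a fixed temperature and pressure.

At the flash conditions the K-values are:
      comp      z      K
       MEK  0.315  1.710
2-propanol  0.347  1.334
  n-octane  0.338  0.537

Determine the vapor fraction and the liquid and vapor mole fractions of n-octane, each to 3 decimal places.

ψ = 0.746, x_n-octane = 0.516, y_n-octane = 0.277

Rachford–Rice: g(ψ) = Σ zᵢ(Kᵢ−1)/(1+ψ(Kᵢ−1)) = 0.
Feasibility: ΣzᵢKᵢ = 1.183, Σzᵢ/Kᵢ = 1.074 — both > 1, two phases present.
Newton–Raphson from ψ = 0.68:
  ψ = 0.680: g = 0.0169, g' = -0.252 → ψ = 0.747
  ψ = 0.747: g = -0.0003, g' = -0.262 → ψ = 0.746
Converged at ψ = 0.746.
Compositions from xᵢ = zᵢ/(1+ψ(Kᵢ−1)), yᵢ = Kᵢxᵢ:
  MEK: x = 0.206, y = 0.352
  2-propanol: x = 0.278, y = 0.371
  n-octane: x = 0.516, y = 0.277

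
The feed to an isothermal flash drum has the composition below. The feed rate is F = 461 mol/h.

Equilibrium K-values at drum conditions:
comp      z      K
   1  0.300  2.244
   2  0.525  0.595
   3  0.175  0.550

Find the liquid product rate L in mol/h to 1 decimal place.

Let ψ = V/F and solve Σ zᵢ(Kᵢ−1)/(1+ψ(Kᵢ−1)) = 0.
g(0) = ΣzᵢKᵢ − 1 = 0.082 and g(1) = 1 − Σzᵢ/Kᵢ = -0.334, so a root lies in (0, 1).
Iterate (Newton) starting at ψ = 0.5:
  ψ = 0.500: g = -0.1381, g' = -0.371 → ψ = 0.128
  ψ = 0.128: g = 0.0144, g' = -0.481 → ψ = 0.157
  ψ = 0.157: g = 0.0003, g' = -0.464 → ψ = 0.158
Converged at ψ = 0.158.
Then V = ψ·F = 0.1579·461 = 72.8 mol/h and L = F − V = 388.2 mol/h.

L = 388.2 mol/h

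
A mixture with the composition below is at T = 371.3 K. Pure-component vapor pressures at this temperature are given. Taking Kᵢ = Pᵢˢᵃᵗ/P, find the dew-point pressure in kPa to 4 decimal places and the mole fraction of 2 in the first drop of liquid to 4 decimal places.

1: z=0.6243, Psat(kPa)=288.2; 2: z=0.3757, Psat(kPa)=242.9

At the dew point ψ → 1, so Σzᵢ/Kᵢ = 1 with Kᵢ = Pᵢˢᵃᵗ/P ⇒ 1/P = Σzᵢ/Pᵢˢᵃᵗ.
1/P = 0.6243/288.2 + 0.3757/242.9 = 0.0037129 ⇒ P = 269.3290 kPa
xᵢ = zᵢP/Pᵢˢᵃᵗ ⇒ x_2 = 0.3757·269.3290/242.9 = 0.4166

Pdew = 269.3290 kPa, x_2 = 0.4166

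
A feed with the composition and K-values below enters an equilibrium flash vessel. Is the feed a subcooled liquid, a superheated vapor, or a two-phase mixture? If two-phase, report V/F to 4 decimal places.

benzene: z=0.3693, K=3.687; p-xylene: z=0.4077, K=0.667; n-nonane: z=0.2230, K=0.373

ΣzᵢKᵢ = 1.7167; Σzᵢ/Kᵢ = 1.3093.
Both exceed 1, so a two-phase solution exists.
Newton–Raphson from ψ = 0.5:
  ψ = 0.5000: g = 0.05687, g' = -0.7366 → ψ = 0.5772
  ψ = 0.5772: g = 0.00180, g' = -0.6943 → ψ = 0.5798
Converged at ψ = 0.5798.

two-phase, V/F = 0.5798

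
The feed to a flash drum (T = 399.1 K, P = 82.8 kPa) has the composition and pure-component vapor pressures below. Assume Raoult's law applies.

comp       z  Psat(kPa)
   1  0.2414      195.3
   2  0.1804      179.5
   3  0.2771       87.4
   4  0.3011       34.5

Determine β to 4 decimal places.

β = 0.7041

Raoult's law: Kᵢ = Pᵢˢᵃᵗ/P = Pᵢˢᵃᵗ/82.8.
  K_1 = 195.3/82.8 = 2.358696, K_2 = 179.5/82.8 = 2.167874, K_3 = 87.4/82.8 = 1.055556, K_4 = 34.5/82.8 = 0.416667
Material balance + equilibrium reduce to Σ zᵢ(Kᵢ−1)/(1+β(Kᵢ−1)) = 0.
g(0) = ΣzᵢKᵢ − 1 = 0.3784 and g(1) = 1 − Σzᵢ/Kᵢ = -0.1707, so a root lies in (0, 1).
Newton iteration, β⁰ = 0.5:
  β = 0.5000: g = 0.09533, g' = -0.4611 → β = 0.7068
  β = 0.7068: g = -0.00130, g' = -0.4872 → β = 0.7041
Converged at β = 0.7041.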